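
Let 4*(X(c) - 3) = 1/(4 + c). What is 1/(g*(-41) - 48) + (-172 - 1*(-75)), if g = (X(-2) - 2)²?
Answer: -620185/6393 ≈ -97.010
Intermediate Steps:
X(c) = 3 + 1/(4*(4 + c))
g = 81/64 (g = ((49 + 12*(-2))/(4*(4 - 2)) - 2)² = ((¼)*(49 - 24)/2 - 2)² = ((¼)*(½)*25 - 2)² = (25/8 - 2)² = (9/8)² = 81/64 ≈ 1.2656)
1/(g*(-41) - 48) + (-172 - 1*(-75)) = 1/((81/64)*(-41) - 48) + (-172 - 1*(-75)) = 1/(-3321/64 - 48) + (-172 + 75) = 1/(-6393/64) - 97 = -64/6393 - 97 = -620185/6393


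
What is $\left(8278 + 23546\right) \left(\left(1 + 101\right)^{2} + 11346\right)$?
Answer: $692172000$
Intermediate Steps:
$\left(8278 + 23546\right) \left(\left(1 + 101\right)^{2} + 11346\right) = 31824 \left(102^{2} + 11346\right) = 31824 \left(10404 + 11346\right) = 31824 \cdot 21750 = 692172000$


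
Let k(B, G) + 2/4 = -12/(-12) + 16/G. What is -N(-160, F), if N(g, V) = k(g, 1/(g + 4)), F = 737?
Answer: 4991/2 ≈ 2495.5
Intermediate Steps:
k(B, G) = 1/2 + 16/G (k(B, G) = -1/2 + (-12/(-12) + 16/G) = -1/2 + (-12*(-1/12) + 16/G) = -1/2 + (1 + 16/G) = 1/2 + 16/G)
N(g, V) = (4 + g)*(32 + 1/(4 + g))/2 (N(g, V) = (32 + 1/(g + 4))/(2*(1/(g + 4))) = (32 + 1/(4 + g))/(2*(1/(4 + g))) = (4 + g)*(32 + 1/(4 + g))/2)
-N(-160, F) = -(129/2 + 16*(-160)) = -(129/2 - 2560) = -1*(-4991/2) = 4991/2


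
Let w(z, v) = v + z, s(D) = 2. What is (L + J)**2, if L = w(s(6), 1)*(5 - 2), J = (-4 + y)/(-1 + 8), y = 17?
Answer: 5776/49 ≈ 117.88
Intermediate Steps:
J = 13/7 (J = (-4 + 17)/(-1 + 8) = 13/7 ≈ 1.8571)
L = 9 (L = (1 + 2)*(5 - 2) = 3*3 = 9)
(L + J)**2 = (9 + 13/7)**2 = (76/7)**2 = 5776/49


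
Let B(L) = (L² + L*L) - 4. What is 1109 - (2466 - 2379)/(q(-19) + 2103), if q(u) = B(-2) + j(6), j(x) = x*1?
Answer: 2343230/2113 ≈ 1109.0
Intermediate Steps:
j(x) = x
B(L) = -4 + 2*L² (B(L) = (L² + L²) - 4 = 2*L² - 4 = -4 + 2*L²)
q(u) = 10 (q(u) = (-4 + 2*(-2)²) + 6 = (-4 + 2*4) + 6 = (-4 + 8) + 6 = 4 + 6 = 10)
1109 - (2466 - 2379)/(q(-19) + 2103) = 1109 - (2466 - 2379)/(10 + 2103) = 1109 - 87/2113 = 2343230/2113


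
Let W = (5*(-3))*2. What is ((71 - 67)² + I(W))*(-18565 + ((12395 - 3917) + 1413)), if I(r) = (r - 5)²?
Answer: -10764434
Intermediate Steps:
W = -30 (W = -15*2 = -30)
I(r) = (-5 + r)²
((71 - 67)² + I(W))*(-18565 + ((12395 - 3917) + 1413)) = ((71 - 67)² + (-5 - 30)²)*(-18565 + ((12395 - 3917) + 1413)) = (4² + (-35)²)*(-18565 + (8478 + 1413)) = (16 + 1225)*(-18565 + 9891) = 1241*(-8674) = -10764434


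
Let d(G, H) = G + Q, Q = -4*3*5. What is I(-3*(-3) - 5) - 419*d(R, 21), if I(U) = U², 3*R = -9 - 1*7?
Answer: 82172/3 ≈ 27391.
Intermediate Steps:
R = -16/3 (R = (-9 - 1*7)/3 = (-9 - 7)/3 = (⅓)*(-16) = -16/3 ≈ -5.3333)
Q = -60 (Q = -12*5 = -60)
d(G, H) = -60 + G (d(G, H) = G - 60 = -60 + G)
I(-3*(-3) - 5) - 419*d(R, 21) = (-3*(-3) - 5)² - 419*(-60 - 16/3) = (9 - 5)² - 419*(-196/3) = 4² + 82124/3 = 16 + 82124/3 = 82172/3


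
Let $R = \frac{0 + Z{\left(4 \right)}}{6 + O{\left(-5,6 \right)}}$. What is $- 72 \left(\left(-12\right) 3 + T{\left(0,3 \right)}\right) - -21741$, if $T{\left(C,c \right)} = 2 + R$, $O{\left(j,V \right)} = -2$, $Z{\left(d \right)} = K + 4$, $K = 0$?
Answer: $24117$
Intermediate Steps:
$Z{\left(d \right)} = 4$ ($Z{\left(d \right)} = 0 + 4 = 4$)
$R = 1$ ($R = \frac{0 + 4}{6 - 2} = \frac{4}{4} = 4 \cdot \frac{1}{4} = 1$)
$T{\left(C,c \right)} = 3$ ($T{\left(C,c \right)} = 2 + 1 = 3$)
$- 72 \left(\left(-12\right) 3 + T{\left(0,3 \right)}\right) - -21741 = - 72 \left(\left(-12\right) 3 + 3\right) - -21741 = - 72 \left(-36 + 3\right) + 21741 = \left(-72\right) \left(-33\right) + 21741 = 2376 + 21741 = 24117$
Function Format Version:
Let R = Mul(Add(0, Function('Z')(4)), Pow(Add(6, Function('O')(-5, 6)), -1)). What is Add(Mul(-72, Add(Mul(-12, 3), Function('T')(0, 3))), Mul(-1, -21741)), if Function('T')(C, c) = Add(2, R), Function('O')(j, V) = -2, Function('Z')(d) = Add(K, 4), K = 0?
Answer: 24117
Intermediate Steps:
Function('Z')(d) = 4 (Function('Z')(d) = Add(0, 4) = 4)
R = 1 (R = Mul(Add(0, 4), Pow(Add(6, -2), -1)) = Mul(4, Pow(4, -1)) = Mul(4, Rational(1, 4)) = 1)
Function('T')(C, c) = 3 (Function('T')(C, c) = Add(2, 1) = 3)
Add(Mul(-72, Add(Mul(-12, 3), Function('T')(0, 3))), Mul(-1, -21741)) = Add(Mul(-72, Add(Mul(-12, 3), 3)), Mul(-1, -21741)) = Add(Mul(-72, Add(-36, 3)), 21741) = Add(Mul(-72, -33), 21741) = Add(2376, 21741) = 24117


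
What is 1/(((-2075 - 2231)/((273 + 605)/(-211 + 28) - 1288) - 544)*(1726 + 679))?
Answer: -118291/153814913525 ≈ -7.6905e-7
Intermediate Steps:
1/(((-2075 - 2231)/((273 + 605)/(-211 + 28) - 1288) - 544)*(1726 + 679)) = 1/((-4306/(878/(-183) - 1288) - 544)*2405) = 1/((-4306/(878*(-1/183) - 1288) - 544)*2405) = 1/((-4306/(-878/183 - 1288) - 544)*2405) = 1/((-4306/(-236582/183) - 544)*2405) = 1/((-4306*(-183/236582) - 544)*2405) = 1/((393999/118291 - 544)*2405) = 1/(-63956305/118291*2405) = 1/(-153814913525/118291) = -118291/153814913525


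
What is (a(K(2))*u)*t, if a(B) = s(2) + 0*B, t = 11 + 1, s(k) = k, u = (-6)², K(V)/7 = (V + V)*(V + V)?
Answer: 864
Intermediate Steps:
K(V) = 28*V² (K(V) = 7*((V + V)*(V + V)) = 7*((2*V)*(2*V)) = 7*(4*V²) = 28*V²)
u = 36
t = 12
a(B) = 2 (a(B) = 2 + 0*B = 2 + 0 = 2)
(a(K(2))*u)*t = (2*36)*12 = 72*12 = 864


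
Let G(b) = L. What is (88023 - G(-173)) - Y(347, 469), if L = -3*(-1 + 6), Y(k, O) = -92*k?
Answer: 119962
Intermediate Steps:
L = -15 (L = -3*5 = -15)
G(b) = -15
(88023 - G(-173)) - Y(347, 469) = (88023 - 1*(-15)) - (-92)*347 = (88023 + 15) - 1*(-31924) = 88038 + 31924 = 119962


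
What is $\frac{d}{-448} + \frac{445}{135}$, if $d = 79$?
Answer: $\frac{37739}{12096} \approx 3.12$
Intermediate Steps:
$\frac{d}{-448} + \frac{445}{135} = \frac{79}{-448} + \frac{445}{135} = 79 \left(- \frac{1}{448}\right) + 445 \cdot \frac{1}{135} = - \frac{79}{448} + \frac{89}{27} = \frac{37739}{12096}$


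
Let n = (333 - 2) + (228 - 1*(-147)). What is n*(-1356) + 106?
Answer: -957230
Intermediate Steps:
n = 706 (n = 331 + (228 + 147) = 331 + 375 = 706)
n*(-1356) + 106 = 706*(-1356) + 106 = -957336 + 106 = -957230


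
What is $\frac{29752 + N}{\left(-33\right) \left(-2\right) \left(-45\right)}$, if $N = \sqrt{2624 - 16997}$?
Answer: $- \frac{14876}{1485} - \frac{i \sqrt{1597}}{990} \approx -10.018 - 0.040366 i$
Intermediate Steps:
$N = 3 i \sqrt{1597}$ ($N = \sqrt{-14373} = 3 i \sqrt{1597} \approx 119.89 i$)
$\frac{29752 + N}{\left(-33\right) \left(-2\right) \left(-45\right)} = \frac{29752 + 3 i \sqrt{1597}}{\left(-33\right) \left(-2\right) \left(-45\right)} = \frac{29752 + 3 i \sqrt{1597}}{66 \left(-45\right)} = \frac{29752 + 3 i \sqrt{1597}}{-2970} = \left(29752 + 3 i \sqrt{1597}\right) \left(- \frac{1}{2970}\right) = - \frac{14876}{1485} - \frac{i \sqrt{1597}}{990}$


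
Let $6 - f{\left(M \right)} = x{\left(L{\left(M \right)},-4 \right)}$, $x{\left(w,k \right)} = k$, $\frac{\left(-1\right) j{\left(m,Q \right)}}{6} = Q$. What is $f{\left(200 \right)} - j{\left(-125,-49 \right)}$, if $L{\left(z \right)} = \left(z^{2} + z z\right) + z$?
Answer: $-284$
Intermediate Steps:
$L{\left(z \right)} = z + 2 z^{2}$ ($L{\left(z \right)} = \left(z^{2} + z^{2}\right) + z = 2 z^{2} + z = z + 2 z^{2}$)
$j{\left(m,Q \right)} = - 6 Q$
$f{\left(M \right)} = 10$ ($f{\left(M \right)} = 6 - -4 = 6 + 4 = 10$)
$f{\left(200 \right)} - j{\left(-125,-49 \right)} = 10 - \left(-6\right) \left(-49\right) = 10 - 294 = -284$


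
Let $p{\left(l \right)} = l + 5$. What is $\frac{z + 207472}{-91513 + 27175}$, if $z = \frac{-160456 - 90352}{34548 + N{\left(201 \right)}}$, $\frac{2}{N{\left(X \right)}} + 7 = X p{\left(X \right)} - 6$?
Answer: $- \frac{74170997619802}{23001564689427} \approx -3.2246$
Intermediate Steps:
$p{\left(l \right)} = 5 + l$
$N{\left(X \right)} = \frac{2}{-13 + X \left(5 + X\right)}$ ($N{\left(X \right)} = \frac{2}{-7 + \left(X \left(5 + X\right) - 6\right)} = \frac{2}{-7 + \left(-6 + X \left(5 + X\right)\right)} = \frac{2}{-13 + X \left(5 + X\right)}$)
$z = - \frac{5190847772}{715022683}$ ($z = \frac{-160456 - 90352}{34548 + \frac{2}{-13 + 201 \left(5 + 201\right)}} = - \frac{250808}{34548 + \frac{2}{-13 + 201 \cdot 206}} = - \frac{250808}{34548 + \frac{2}{-13 + 41406}} = - \frac{250808}{34548 + \frac{2}{41393}} = - \frac{250808}{\frac{1430045366}{41393}} = \left(-250808\right) \frac{41393}{1430045366} = - \frac{5190847772}{715022683} \approx -7.2597$)
$\frac{z + 207472}{-91513 + 27175} = \frac{- \frac{5190847772}{715022683} + 207472}{-91513 + 27175} = \frac{148341995239604}{715022683 \left(-64338\right)} = \frac{148341995239604}{715022683} \left(- \frac{1}{64338}\right) = - \frac{74170997619802}{23001564689427}$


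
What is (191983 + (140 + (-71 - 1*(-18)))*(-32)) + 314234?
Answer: 503433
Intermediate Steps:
(191983 + (140 + (-71 - 1*(-18)))*(-32)) + 314234 = (191983 + (140 + (-71 + 18))*(-32)) + 314234 = (191983 + (140 - 53)*(-32)) + 314234 = (191983 + 87*(-32)) + 314234 = (191983 - 2784) + 314234 = 189199 + 314234 = 503433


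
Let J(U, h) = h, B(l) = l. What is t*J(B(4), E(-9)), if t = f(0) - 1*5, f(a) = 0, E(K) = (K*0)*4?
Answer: 0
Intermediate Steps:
E(K) = 0 (E(K) = 0*4 = 0)
t = -5 (t = 0 - 1*5 = 0 - 5 = -5)
t*J(B(4), E(-9)) = -5*0 = 0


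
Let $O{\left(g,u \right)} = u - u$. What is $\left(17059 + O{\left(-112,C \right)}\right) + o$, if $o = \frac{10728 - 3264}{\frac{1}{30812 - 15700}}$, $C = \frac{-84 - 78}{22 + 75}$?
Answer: $112813027$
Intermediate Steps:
$C = - \frac{162}{97} \approx -1.6701$
$O{\left(g,u \right)} = 0$
$o = 112795968$ ($o = \frac{7464}{\frac{1}{15112}} = 7464 \frac{1}{\frac{1}{15112}} = 7464 \cdot 15112 = 112795968$)
$\left(17059 + O{\left(-112,C \right)}\right) + o = \left(17059 + 0\right) + 112795968 = 17059 + 112795968 = 112813027$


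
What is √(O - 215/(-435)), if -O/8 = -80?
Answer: √4847901/87 ≈ 25.308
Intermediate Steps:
O = 640 (O = -8*(-80) = 640)
√(O - 215/(-435)) = √(640 - 215/(-435)) = √(640 - 215*(-1/435)) = √(640 + 43/87) = √(55723/87) = √4847901/87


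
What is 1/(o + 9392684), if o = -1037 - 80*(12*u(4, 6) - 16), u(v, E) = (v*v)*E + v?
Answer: 1/9296927 ≈ 1.0756e-7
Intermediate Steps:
u(v, E) = v + E*v**2 (u(v, E) = v**2*E + v = E*v**2 + v = v + E*v**2)
o = -95757 (o = -1037 - 80*(12*(4*(1 + 6*4)) - 16) = -1037 - 80*(12*(4*(1 + 24)) - 16) = -1037 - 80*(12*(4*25) - 16) = -1037 - 80*(12*100 - 16) = -1037 - 80*(1200 - 16) = -1037 - 80*1184 = -1037 - 94720 = -95757)
1/(o + 9392684) = 1/(-95757 + 9392684) = 1/9296927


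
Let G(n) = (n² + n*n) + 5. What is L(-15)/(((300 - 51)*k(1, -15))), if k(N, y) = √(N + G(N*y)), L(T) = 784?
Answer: 196*√114/14193 ≈ 0.14745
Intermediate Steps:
G(n) = 5 + 2*n² (G(n) = (n² + n²) + 5 = 2*n² + 5 = 5 + 2*n²)
k(N, y) = √(5 + N + 2*N²*y²) (k(N, y) = √(N + (5 + 2*(N*y)²)) = √(N + (5 + 2*(N²*y²))) = √(N + (5 + 2*N²*y²)) = √(5 + N + 2*N²*y²))
L(-15)/(((300 - 51)*k(1, -15))) = 784/(((300 - 51)*√(5 + 1 + 2*1²*(-15)²))) = 784/((249*√(5 + 1 + 2*1*225))) = 784/((249*√(5 + 1 + 450))) = 784/((249*√456)) = 784/((249*(2*√114))) = 784/((498*√114)) = 784*(√114/56772) = 196*√114/14193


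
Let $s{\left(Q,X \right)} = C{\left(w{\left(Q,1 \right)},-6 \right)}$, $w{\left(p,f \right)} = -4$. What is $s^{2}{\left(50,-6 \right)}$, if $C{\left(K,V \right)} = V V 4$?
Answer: $20736$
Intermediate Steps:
$C{\left(K,V \right)} = 4 V^{2}$ ($C{\left(K,V \right)} = V^{2} \cdot 4 = 4 V^{2}$)
$s{\left(Q,X \right)} = 144$ ($s{\left(Q,X \right)} = 4 \left(-6\right)^{2} = 4 \cdot 36 = 144$)
$s^{2}{\left(50,-6 \right)} = 144^{2} = 20736$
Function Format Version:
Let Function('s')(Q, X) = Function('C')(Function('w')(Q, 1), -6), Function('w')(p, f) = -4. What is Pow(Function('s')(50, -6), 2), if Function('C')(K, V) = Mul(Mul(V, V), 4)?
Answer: 20736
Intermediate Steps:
Function('C')(K, V) = Mul(4, Pow(V, 2)) (Function('C')(K, V) = Mul(Pow(V, 2), 4) = Mul(4, Pow(V, 2)))
Function('s')(Q, X) = 144 (Function('s')(Q, X) = Mul(4, Pow(-6, 2)) = Mul(4, 36) = 144)
Pow(Function('s')(50, -6), 2) = Pow(144, 2) = 20736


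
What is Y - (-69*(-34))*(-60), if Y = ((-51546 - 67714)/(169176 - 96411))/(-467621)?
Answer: 957912397037732/6805288413 ≈ 1.4076e+5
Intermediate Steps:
Y = 23852/6805288413 (Y = -119260/72765*(-1/467621) = -119260*1/72765*(-1/467621) = -23852/14553*(-1/467621) = 23852/6805288413 ≈ 3.5049e-6)
Y - (-69*(-34))*(-60) = 23852/6805288413 - (-69*(-34))*(-60) = 23852/6805288413 - 2346*(-60) = 23852/6805288413 - 1*(-140760) = 23852/6805288413 + 140760 = 957912397037732/6805288413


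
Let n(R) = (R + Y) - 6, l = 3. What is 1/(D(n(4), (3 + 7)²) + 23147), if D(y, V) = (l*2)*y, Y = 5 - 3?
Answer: 1/23147 ≈ 4.3202e-5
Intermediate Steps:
Y = 2
n(R) = -4 + R (n(R) = (R + 2) - 6 = (2 + R) - 6 = -4 + R)
D(y, V) = 6*y (D(y, V) = (3*2)*y = 6*y)
1/(D(n(4), (3 + 7)²) + 23147) = 1/(6*(-4 + 4) + 23147) = 1/(6*0 + 23147) = 1/(0 + 23147) = 1/23147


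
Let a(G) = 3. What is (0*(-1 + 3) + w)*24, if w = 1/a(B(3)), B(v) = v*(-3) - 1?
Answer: 8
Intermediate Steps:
B(v) = -1 - 3*v (B(v) = -3*v - 1 = -1 - 3*v)
w = ⅓ (w = 1/3 = ⅓ ≈ 0.33333)
(0*(-1 + 3) + w)*24 = (0*(-1 + 3) + ⅓)*24 = (0*2 + ⅓)*24 = (0 + ⅓)*24 = (⅓)*24 = 8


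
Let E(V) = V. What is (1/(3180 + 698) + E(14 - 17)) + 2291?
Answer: 8872865/3878 ≈ 2288.0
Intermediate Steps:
(1/(3180 + 698) + E(14 - 17)) + 2291 = (1/(3180 + 698) + (14 - 17)) + 2291 = (1/3878 - 3) + 2291 = -11633/3878 + 2291 = 8872865/3878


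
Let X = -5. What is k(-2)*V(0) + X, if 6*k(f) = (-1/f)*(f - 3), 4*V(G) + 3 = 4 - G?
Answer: -245/48 ≈ -5.1042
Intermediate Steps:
V(G) = ¼ - G/4 (V(G) = -¾ + (4 - G)/4 = -¾ + (1 - G/4) = ¼ - G/4)
k(f) = -(-3 + f)/(6*f) (k(f) = ((-1/f)*(f - 3))/6 = ((-1/f)*(-3 + f))/6 = (-(-3 + f)/f)/6 = -(-3 + f)/(6*f))
k(-2)*V(0) + X = ((⅙)*(3 - 1*(-2))/(-2))*(¼ - ¼*0) - 5 = ((⅙)*(-½)*(3 + 2))*(¼ + 0) - 5 = ((⅙)*(-½)*5)*(¼) - 5 = -5/12*¼ - 5 = -5/48 - 5 = -245/48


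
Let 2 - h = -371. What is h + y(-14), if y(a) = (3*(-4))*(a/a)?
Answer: 361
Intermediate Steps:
h = 373 (h = 2 - 1*(-371) = 2 + 371 = 373)
y(a) = -12 (y(a) = -12*1 = -12)
h + y(-14) = 373 - 12 = 361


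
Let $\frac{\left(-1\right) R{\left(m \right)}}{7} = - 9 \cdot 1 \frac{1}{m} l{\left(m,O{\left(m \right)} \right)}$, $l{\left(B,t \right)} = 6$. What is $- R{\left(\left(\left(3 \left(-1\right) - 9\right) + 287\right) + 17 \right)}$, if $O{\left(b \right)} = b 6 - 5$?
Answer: $- \frac{189}{146} \approx -1.2945$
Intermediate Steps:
$O{\left(b \right)} = -5 + 6 b$ ($O{\left(b \right)} = 6 b - 5 = -5 + 6 b$)
$R{\left(m \right)} = \frac{378}{m}$ ($R{\left(m \right)} = - 7 - 9 \cdot 1 \frac{1}{m} 6 = - 7 - \frac{9}{m} 6 = - 7 \left(- \frac{54}{m}\right) = \frac{378}{m}$)
$- R{\left(\left(\left(3 \left(-1\right) - 9\right) + 287\right) + 17 \right)} = - \frac{378}{\left(\left(3 \left(-1\right) - 9\right) + 287\right) + 17} = - \frac{378}{\left(\left(-3 - 9\right) + 287\right) + 17} = - \frac{378}{\left(-12 + 287\right) + 17} = - \frac{378}{275 + 17} = - \frac{378}{292} = \left(-1\right) \frac{189}{146} = - \frac{189}{146}$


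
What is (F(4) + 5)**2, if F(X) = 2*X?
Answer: 169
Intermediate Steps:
(F(4) + 5)**2 = (2*4 + 5)**2 = (8 + 5)**2 = 13**2 = 169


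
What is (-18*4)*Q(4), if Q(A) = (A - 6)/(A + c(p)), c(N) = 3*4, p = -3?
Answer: 9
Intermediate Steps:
c(N) = 12
Q(A) = (-6 + A)/(12 + A) (Q(A) = (A - 6)/(A + 12) = (-6 + A)/(12 + A))
(-18*4)*Q(4) = (-18*4)*((-6 + 4)/(12 + 4)) = -72*(-2)/16 = -9*(-2)/2 = -72*(-1/8) = 9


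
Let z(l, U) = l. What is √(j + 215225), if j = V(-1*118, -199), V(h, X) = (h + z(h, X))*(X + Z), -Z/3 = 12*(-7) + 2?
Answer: √204133 ≈ 451.81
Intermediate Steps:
Z = 246 (Z = -3*(12*(-7) + 2) = -3*(-84 + 2) = -3*(-82) = 246)
V(h, X) = 2*h*(246 + X) (V(h, X) = (h + h)*(X + 246) = (2*h)*(246 + X) = 2*h*(246 + X))
j = -11092 (j = 2*(-1*118)*(246 - 199) = 2*(-118)*47 = -11092)
√(j + 215225) = √(-11092 + 215225) = √204133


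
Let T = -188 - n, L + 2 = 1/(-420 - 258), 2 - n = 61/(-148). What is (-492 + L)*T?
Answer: 9438746873/100344 ≈ 94064.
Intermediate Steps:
n = 357/148 (n = 2 - 61/(-148) = 2 - 61*(-1)/148 = 2 - 1*(-61/148) = 2 + 61/148 = 357/148 ≈ 2.4122)
L = -1357/678 (L = -2 + 1/(-420 - 258) = -2 + 1/(-678) = -2 - 1/678 = -1357/678 ≈ -2.0015)
T = -28181/148 (T = -188 - 1*357/148 = -188 - 357/148 = -28181/148 ≈ -190.41)
(-492 + L)*T = (-492 - 1357/678)*(-28181/148) = -334933/678*(-28181/148) = 9438746873/100344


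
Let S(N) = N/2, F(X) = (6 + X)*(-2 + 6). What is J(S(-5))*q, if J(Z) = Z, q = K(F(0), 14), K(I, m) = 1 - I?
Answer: 115/2 ≈ 57.500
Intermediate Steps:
F(X) = 24 + 4*X (F(X) = (6 + X)*4 = 24 + 4*X)
S(N) = N/2 (S(N) = N*(½) = N/2)
q = -23 (q = 1 - (24 + 4*0) = 1 - (24 + 0) = 1 - 1*24 = 1 - 24 = -23)
J(S(-5))*q = ((½)*(-5))*(-23) = -5/2*(-23) = 115/2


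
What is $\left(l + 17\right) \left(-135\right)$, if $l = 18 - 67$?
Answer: $4320$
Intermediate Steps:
$l = -49$ ($l = 18 - 67 = -49$)
$\left(l + 17\right) \left(-135\right) = \left(-49 + 17\right) \left(-135\right) = \left(-32\right) \left(-135\right) = 4320$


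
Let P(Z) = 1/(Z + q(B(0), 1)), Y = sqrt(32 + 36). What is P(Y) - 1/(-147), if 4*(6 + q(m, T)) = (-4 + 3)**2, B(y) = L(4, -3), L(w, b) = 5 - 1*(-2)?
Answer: 14083/82173 + 32*sqrt(17)/559 ≈ 0.40741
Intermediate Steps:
L(w, b) = 7 (L(w, b) = 5 + 2 = 7)
B(y) = 7
Y = 2*sqrt(17) (Y = sqrt(68) = 2*sqrt(17) ≈ 8.2462)
q(m, T) = -23/4 (q(m, T) = -6 + (-4 + 3)**2/4 = -6 + (1/4)*(-1)**2 = -6 + (1/4)*1 = -6 + 1/4 = -23/4)
P(Z) = 1/(-23/4 + Z) (P(Z) = 1/(Z - 23/4) = 1/(-23/4 + Z))
P(Y) - 1/(-147) = 4/(-23 + 4*(2*sqrt(17))) - 1/(-147) = 4/(-23 + 8*sqrt(17)) - 1*(-1/147) = 4/(-23 + 8*sqrt(17)) + 1/147 = 1/147 + 4/(-23 + 8*sqrt(17))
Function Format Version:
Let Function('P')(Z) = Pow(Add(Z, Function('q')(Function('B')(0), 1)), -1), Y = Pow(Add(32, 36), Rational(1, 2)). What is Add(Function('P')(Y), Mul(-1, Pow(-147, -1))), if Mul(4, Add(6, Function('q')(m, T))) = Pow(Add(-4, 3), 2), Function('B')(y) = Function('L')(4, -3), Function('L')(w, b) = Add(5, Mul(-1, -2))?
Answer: Add(Rational(14083, 82173), Mul(Rational(32, 559), Pow(17, Rational(1, 2)))) ≈ 0.40741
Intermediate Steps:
Function('L')(w, b) = 7 (Function('L')(w, b) = Add(5, 2) = 7)
Function('B')(y) = 7
Y = Mul(2, Pow(17, Rational(1, 2))) (Y = Pow(68, Rational(1, 2)) = Mul(2, Pow(17, Rational(1, 2))) ≈ 8.2462)
Function('q')(m, T) = Rational(-23, 4) (Function('q')(m, T) = Add(-6, Mul(Rational(1, 4), Pow(Add(-4, 3), 2))) = Add(-6, Mul(Rational(1, 4), Pow(-1, 2))) = Add(-6, Mul(Rational(1, 4), 1)) = Add(-6, Rational(1, 4)) = Rational(-23, 4))
Function('P')(Z) = Pow(Add(Rational(-23, 4), Z), -1) (Function('P')(Z) = Pow(Add(Z, Rational(-23, 4)), -1) = Pow(Add(Rational(-23, 4), Z), -1))
Add(Function('P')(Y), Mul(-1, Pow(-147, -1))) = Add(Mul(4, Pow(Add(-23, Mul(4, Mul(2, Pow(17, Rational(1, 2))))), -1)), Mul(-1, Pow(-147, -1))) = Add(Mul(4, Pow(Add(-23, Mul(8, Pow(17, Rational(1, 2)))), -1)), Mul(-1, Rational(-1, 147))) = Add(Mul(4, Pow(Add(-23, Mul(8, Pow(17, Rational(1, 2)))), -1)), Rational(1, 147)) = Add(Rational(1, 147), Mul(4, Pow(Add(-23, Mul(8, Pow(17, Rational(1, 2)))), -1)))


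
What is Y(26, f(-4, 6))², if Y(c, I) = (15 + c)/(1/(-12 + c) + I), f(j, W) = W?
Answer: 329476/7225 ≈ 45.602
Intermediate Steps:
Y(c, I) = (15 + c)/(I + 1/(-12 + c))
Y(26, f(-4, 6))² = ((-180 + 26² + 3*26)/(1 - 12*6 + 6*26))² = ((-180 + 676 + 78)/(1 - 72 + 156))² = (574/85)² = 329476/7225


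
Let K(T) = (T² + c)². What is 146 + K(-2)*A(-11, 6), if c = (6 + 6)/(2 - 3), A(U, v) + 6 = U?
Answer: -942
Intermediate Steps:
A(U, v) = -6 + U
c = -12 (c = 12/(-1) = 12*(-1) = -12)
K(T) = (-12 + T²)² (K(T) = (T² - 12)² = (-12 + T²)²)
146 + K(-2)*A(-11, 6) = 146 + (-12 + (-2)²)²*(-6 - 11) = 146 + (-12 + 4)²*(-17) = 146 + (-8)²*(-17) = 146 + 64*(-17) = 146 - 1088 = -942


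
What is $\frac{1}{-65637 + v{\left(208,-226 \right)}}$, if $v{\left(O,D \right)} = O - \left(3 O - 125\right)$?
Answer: $- \frac{1}{65928} \approx -1.5168 \cdot 10^{-5}$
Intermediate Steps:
$v{\left(O,D \right)} = 125 - 2 O$ ($v{\left(O,D \right)} = O - \left(-125 + 3 O\right) = 125 - 2 O$)
$\frac{1}{-65637 + v{\left(208,-226 \right)}} = \frac{1}{-65637 + \left(125 - 416\right)} = \frac{1}{-65637 - 291} = \frac{1}{-65928} = - \frac{1}{65928}$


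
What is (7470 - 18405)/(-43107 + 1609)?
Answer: 10935/41498 ≈ 0.26351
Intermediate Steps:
(7470 - 18405)/(-43107 + 1609) = -10935/(-41498) = -10935*(-1/41498) = 10935/41498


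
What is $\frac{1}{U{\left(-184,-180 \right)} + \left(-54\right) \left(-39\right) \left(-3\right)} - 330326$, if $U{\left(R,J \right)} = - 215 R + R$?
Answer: $- \frac{10919916907}{33058} \approx -3.3033 \cdot 10^{5}$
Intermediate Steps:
$U{\left(R,J \right)} = - 214 R$
$\frac{1}{U{\left(-184,-180 \right)} + \left(-54\right) \left(-39\right) \left(-3\right)} - 330326 = \frac{1}{\left(-214\right) \left(-184\right) + \left(-54\right) \left(-39\right) \left(-3\right)} - 330326 = \frac{1}{39376 + 2106 \left(-3\right)} - 330326 = \frac{1}{39376 - 6318} - 330326 = \frac{1}{33058} - 330326 = - \frac{10919916907}{33058}$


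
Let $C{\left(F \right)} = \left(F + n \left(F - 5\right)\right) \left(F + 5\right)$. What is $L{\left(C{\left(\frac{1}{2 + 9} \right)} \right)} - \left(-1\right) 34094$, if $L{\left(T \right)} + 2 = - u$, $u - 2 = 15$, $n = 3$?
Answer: $34075$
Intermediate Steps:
$u = 17$ ($u = 2 + 15 = 17$)
$C{\left(F \right)} = \left(-15 + 4 F\right) \left(5 + F\right)$ ($C{\left(F \right)} = \left(F + 3 \left(F - 5\right)\right) \left(F + 5\right) = \left(F + 3 \left(-5 + F\right)\right) \left(5 + F\right) = \left(F + \left(-15 + 3 F\right)\right) \left(5 + F\right) = \left(-15 + 4 F\right) \left(5 + F\right)$)
$L{\left(T \right)} = -19$ ($L{\left(T \right)} = -2 - 17 = -19$)
$L{\left(C{\left(\frac{1}{2 + 9} \right)} \right)} - \left(-1\right) 34094 = -19 - \left(-1\right) 34094 = -19 - -34094 = -19 + 34094 = 34075$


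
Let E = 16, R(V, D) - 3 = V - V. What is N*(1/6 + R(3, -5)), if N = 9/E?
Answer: 57/32 ≈ 1.7813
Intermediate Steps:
R(V, D) = 3 (R(V, D) = 3 + (V - V) = 3 + 0 = 3)
N = 9/16 ≈ 0.56250
N*(1/6 + R(3, -5)) = 9*(1/6 + 3)/16 = (9/16)*(19/6) = 57/32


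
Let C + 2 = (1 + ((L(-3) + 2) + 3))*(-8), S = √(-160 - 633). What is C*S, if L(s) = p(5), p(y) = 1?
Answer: -58*I*√793 ≈ -1633.3*I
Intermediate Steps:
L(s) = 1
S = I*√793 (S = √(-793) = I*√793 ≈ 28.16*I)
C = -58 (C = -2 + (1 + ((1 + 2) + 3))*(-8) = -2 + (1 + (3 + 3))*(-8) = -2 + (1 + 6)*(-8) = -2 + 7*(-8) = -2 - 56 = -58)
C*S = -58*I*√793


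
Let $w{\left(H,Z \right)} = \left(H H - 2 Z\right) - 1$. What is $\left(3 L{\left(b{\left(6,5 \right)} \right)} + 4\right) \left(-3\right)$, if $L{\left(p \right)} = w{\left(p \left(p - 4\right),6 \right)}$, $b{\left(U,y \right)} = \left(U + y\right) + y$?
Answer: $-331671$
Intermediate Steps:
$b{\left(U,y \right)} = U + 2 y$
$w{\left(H,Z \right)} = -1 + H^{2} - 2 Z$ ($w{\left(H,Z \right)} = \left(H^{2} - 2 Z\right) - 1 = -1 + H^{2} - 2 Z$)
$L{\left(p \right)} = -13 + p^{2} \left(-4 + p\right)^{2}$ ($L{\left(p \right)} = -1 + \left(p \left(p - 4\right)\right)^{2} - 12 = -1 + \left(p \left(-4 + p\right)\right)^{2} - 12 = -1 + p^{2} \left(-4 + p\right)^{2} - 12 = -13 + p^{2} \left(-4 + p\right)^{2}$)
$\left(3 L{\left(b{\left(6,5 \right)} \right)} + 4\right) \left(-3\right) = \left(3 \left(-13 + \left(6 + 2 \cdot 5\right)^{2} \left(-4 + \left(6 + 2 \cdot 5\right)\right)^{2}\right) + 4\right) \left(-3\right) = \left(3 \left(-13 + \left(6 + 10\right)^{2} \left(-4 + \left(6 + 10\right)\right)^{2}\right) + 4\right) \left(-3\right) = \left(3 \left(-13 + 16^{2} \left(-4 + 16\right)^{2}\right) + 4\right) \left(-3\right) = \left(3 \left(-13 + 256 \cdot 12^{2}\right) + 4\right) \left(-3\right) = \left(3 \left(-13 + 256 \cdot 144\right) + 4\right) \left(-3\right) = \left(3 \left(-13 + 36864\right) + 4\right) \left(-3\right) = \left(3 \cdot 36851 + 4\right) \left(-3\right) = \left(110553 + 4\right) \left(-3\right) = 110557 \left(-3\right) = -331671$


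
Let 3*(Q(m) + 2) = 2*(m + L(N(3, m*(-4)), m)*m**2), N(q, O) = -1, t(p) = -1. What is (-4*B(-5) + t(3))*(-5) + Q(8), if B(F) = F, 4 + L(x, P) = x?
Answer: -305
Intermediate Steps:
L(x, P) = -4 + x
Q(m) = -2 - 10*m**2/3 + 2*m/3 (Q(m) = -2 + (2*(m + (-4 - 1)*m**2))/3 = -2 + (2*(m - 5*m**2))/3 = -2 + (-10*m**2 + 2*m)/3 = -2 + (-10*m**2/3 + 2*m/3) = -2 - 10*m**2/3 + 2*m/3)
(-4*B(-5) + t(3))*(-5) + Q(8) = (-4*(-5) - 1)*(-5) + (-2 - 10/3*8**2 + (2/3)*8) = (20 - 1)*(-5) + (-2 - 10/3*64 + 16/3) = 19*(-5) + (-2 - 640/3 + 16/3) = -95 - 210 = -305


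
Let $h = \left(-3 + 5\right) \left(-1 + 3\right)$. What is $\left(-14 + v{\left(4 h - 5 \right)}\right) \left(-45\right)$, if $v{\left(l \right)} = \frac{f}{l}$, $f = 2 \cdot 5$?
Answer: $\frac{6480}{11} \approx 589.09$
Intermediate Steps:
$h = 4$ ($h = 2 \cdot 2 = 4$)
$f = 10$
$v{\left(l \right)} = \frac{10}{l}$
$\left(-14 + v{\left(4 h - 5 \right)}\right) \left(-45\right) = \left(-14 + \frac{10}{4 \cdot 4 - 5}\right) \left(-45\right) = \left(-14 + \frac{10}{16 - 5}\right) \left(-45\right) = \left(-14 + \frac{10}{11}\right) \left(-45\right) = \left(- \frac{144}{11}\right) \left(-45\right) = \frac{6480}{11}$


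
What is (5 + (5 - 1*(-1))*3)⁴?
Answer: 279841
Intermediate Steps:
(5 + (5 - 1*(-1))*3)⁴ = (5 + (5 + 1)*3)⁴ = (5 + 6*3)⁴ = (5 + 18)⁴ = 23⁴ = 279841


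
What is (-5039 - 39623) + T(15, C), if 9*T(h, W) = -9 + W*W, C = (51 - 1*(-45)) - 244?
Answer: -380063/9 ≈ -42229.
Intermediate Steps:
C = -148 (C = (51 + 45) - 244 = 96 - 244 = -148)
T(h, W) = -1 + W**2/9 (T(h, W) = (-9 + W*W)/9 = (-9 + W**2)/9 = -1 + W**2/9)
(-5039 - 39623) + T(15, C) = (-5039 - 39623) + (-1 + (1/9)*(-148)**2) = -44662 + (-1 + (1/9)*21904) = -44662 + (-1 + 21904/9) = -44662 + 21895/9 = -380063/9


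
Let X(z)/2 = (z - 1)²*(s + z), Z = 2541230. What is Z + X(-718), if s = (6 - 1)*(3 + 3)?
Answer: -708797106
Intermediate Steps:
s = 30 (s = 5*6 = 30)
X(z) = 2*(-1 + z)²*(30 + z) (X(z) = 2*((z - 1)²*(30 + z)) = 2*((-1 + z)²*(30 + z)) = 2*(-1 + z)²*(30 + z))
Z + X(-718) = 2541230 + 2*(-1 - 718)²*(30 - 718) = 2541230 + 2*(-719)²*(-688) = 2541230 + 2*516961*(-688) = 2541230 - 711338336 = -708797106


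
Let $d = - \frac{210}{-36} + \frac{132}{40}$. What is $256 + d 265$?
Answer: $\frac{8029}{3} \approx 2676.3$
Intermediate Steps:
$d = \frac{137}{15}$ ($d = \left(-210\right) \left(- \frac{1}{36}\right) + 132 \cdot \frac{1}{40} = \frac{35}{6} + \frac{33}{10} = \frac{137}{15} \approx 9.1333$)
$256 + d 265 = 256 + \frac{137}{15} \cdot 265 = 256 + \frac{7261}{3} = \frac{8029}{3}$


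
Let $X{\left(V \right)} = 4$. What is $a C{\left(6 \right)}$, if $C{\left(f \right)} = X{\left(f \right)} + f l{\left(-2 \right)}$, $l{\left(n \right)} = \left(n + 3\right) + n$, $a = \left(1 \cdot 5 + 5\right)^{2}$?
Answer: $-200$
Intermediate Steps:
$a = 100$ ($a = \left(5 + 5\right)^{2} = 10^{2} = 100$)
$l{\left(n \right)} = 3 + 2 n$ ($l{\left(n \right)} = \left(3 + n\right) + n = 3 + 2 n$)
$C{\left(f \right)} = 4 - f$ ($C{\left(f \right)} = 4 + f \left(3 + 2 \left(-2\right)\right) = 4 + f \left(3 - 4\right) = 4 + f \left(-1\right) = 4 - f$)
$a C{\left(6 \right)} = 100 \left(4 - 6\right) = 100 \left(-2\right) = -200$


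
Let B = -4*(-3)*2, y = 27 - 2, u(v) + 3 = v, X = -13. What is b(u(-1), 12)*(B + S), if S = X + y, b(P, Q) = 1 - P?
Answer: 180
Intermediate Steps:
u(v) = -3 + v
y = 25
S = 12 (S = -13 + 25 = 12)
B = 24 (B = 12*2 = 24)
b(u(-1), 12)*(B + S) = (1 - (-3 - 1))*(24 + 12) = (1 - 1*(-4))*36 = (1 + 4)*36 = 5*36 = 180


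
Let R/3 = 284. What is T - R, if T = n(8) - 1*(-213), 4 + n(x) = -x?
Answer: -651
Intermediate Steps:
R = 852 (R = 3*284 = 852)
n(x) = -4 - x
T = 201 (T = (-4 - 1*8) - 1*(-213) = (-4 - 8) + 213 = -12 + 213 = 201)
T - R = 201 - 1*852 = 201 - 852 = -651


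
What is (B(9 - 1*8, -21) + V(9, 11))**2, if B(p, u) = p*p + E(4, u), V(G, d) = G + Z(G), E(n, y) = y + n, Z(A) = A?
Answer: 4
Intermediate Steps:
E(n, y) = n + y
V(G, d) = 2*G (V(G, d) = G + G = 2*G)
B(p, u) = 4 + u + p**2 (B(p, u) = p*p + (4 + u) = p**2 + (4 + u) = 4 + u + p**2)
(B(9 - 1*8, -21) + V(9, 11))**2 = ((4 - 21 + (9 - 1*8)**2) + 2*9)**2 = ((4 - 21 + (9 - 8)**2) + 18)**2 = ((4 - 21 + 1**2) + 18)**2 = ((4 - 21 + 1) + 18)**2 = (-16 + 18)**2 = 2**2 = 4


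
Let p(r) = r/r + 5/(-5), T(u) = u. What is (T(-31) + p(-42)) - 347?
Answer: -378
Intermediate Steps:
p(r) = 0 (p(r) = 1 + 5*(-1/5) = 1 - 1 = 0)
(T(-31) + p(-42)) - 347 = (-31 + 0) - 347 = -31 - 347 = -378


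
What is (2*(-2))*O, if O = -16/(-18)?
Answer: -32/9 ≈ -3.5556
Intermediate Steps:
O = 8/9 (O = -16*(-1/18) = 8/9 ≈ 0.88889)
(2*(-2))*O = (2*(-2))*(8/9) = -4*8/9 = -32/9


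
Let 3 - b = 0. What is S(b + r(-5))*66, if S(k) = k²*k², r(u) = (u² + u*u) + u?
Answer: 350355456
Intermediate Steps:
b = 3 (b = 3 - 1*0 = 3 + 0 = 3)
r(u) = u + 2*u² (r(u) = (u² + u²) + u = 2*u² + u = u + 2*u²)
S(k) = k⁴
S(b + r(-5))*66 = (3 - 5*(1 + 2*(-5)))⁴*66 = (3 - 5*(1 - 10))⁴*66 = (3 - 5*(-9))⁴*66 = (3 + 45)⁴*66 = 48⁴*66 = 5308416*66 = 350355456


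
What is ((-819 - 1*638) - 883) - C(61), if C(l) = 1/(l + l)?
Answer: -285481/122 ≈ -2340.0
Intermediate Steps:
C(l) = 1/(2*l)
((-819 - 1*638) - 883) - C(61) = ((-819 - 1*638) - 883) - 1/(2*61) = ((-819 - 638) - 883) - 1/(2*61) = (-1457 - 883) - 1*1/122 = -2340 - 1/122 = -285481/122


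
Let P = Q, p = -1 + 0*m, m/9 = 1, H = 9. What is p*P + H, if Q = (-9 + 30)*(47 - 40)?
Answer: -138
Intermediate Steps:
m = 9 (m = 9*1 = 9)
p = -1 (p = -1 + 0*9 = -1 + 0 = -1)
Q = 147 (Q = 21*7 = 147)
P = 147
p*P + H = -1*147 + 9 = -147 + 9 = -138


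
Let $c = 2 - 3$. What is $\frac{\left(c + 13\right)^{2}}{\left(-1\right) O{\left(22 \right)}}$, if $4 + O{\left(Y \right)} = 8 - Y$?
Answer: $8$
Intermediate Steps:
$O{\left(Y \right)} = 4 - Y$ ($O{\left(Y \right)} = -4 - \left(-8 + Y\right) = 4 - Y$)
$c = -1$
$\frac{\left(c + 13\right)^{2}}{\left(-1\right) O{\left(22 \right)}} = \frac{\left(-1 + 13\right)^{2}}{\left(-1\right) \left(4 - 22\right)} = \frac{12^{2}}{\left(-1\right) \left(4 - 22\right)} = \frac{144}{\left(-1\right) \left(-18\right)} = \frac{144}{18} = 144 \cdot \frac{1}{18} = 8$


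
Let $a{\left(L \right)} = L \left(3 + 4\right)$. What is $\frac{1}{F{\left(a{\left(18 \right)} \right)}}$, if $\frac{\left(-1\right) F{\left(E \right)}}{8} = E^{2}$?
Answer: $- \frac{1}{127008} \approx -7.8735 \cdot 10^{-6}$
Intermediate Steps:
$a{\left(L \right)} = 7 L$ ($a{\left(L \right)} = L 7 = 7 L$)
$F{\left(E \right)} = - 8 E^{2}$
$\frac{1}{F{\left(a{\left(18 \right)} \right)}} = \frac{1}{\left(-8\right) \left(7 \cdot 18\right)^{2}} = \frac{1}{\left(-8\right) 126^{2}} = \frac{1}{\left(-8\right) 15876} = \frac{1}{-127008} = - \frac{1}{127008}$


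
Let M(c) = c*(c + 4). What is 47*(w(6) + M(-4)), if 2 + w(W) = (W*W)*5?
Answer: 8366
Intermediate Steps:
w(W) = -2 + 5*W² (w(W) = -2 + (W*W)*5 = -2 + W²*5 = -2 + 5*W²)
M(c) = c*(4 + c)
47*(w(6) + M(-4)) = 47*((-2 + 5*6²) - 4*(4 - 4)) = 47*((-2 + 5*36) - 4*0) = 47*((-2 + 180) + 0) = 47*(178 + 0) = 47*178 = 8366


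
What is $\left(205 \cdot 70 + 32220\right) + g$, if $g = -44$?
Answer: $46526$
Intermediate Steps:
$\left(205 \cdot 70 + 32220\right) + g = \left(205 \cdot 70 + 32220\right) - 44 = \left(14350 + 32220\right) - 44 = 46570 - 44 = 46526$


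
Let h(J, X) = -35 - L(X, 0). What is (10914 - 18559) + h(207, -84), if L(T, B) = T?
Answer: -7596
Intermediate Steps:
h(J, X) = -35 - X
(10914 - 18559) + h(207, -84) = (10914 - 18559) + (-35 - 1*(-84)) = -7645 + (-35 + 84) = -7645 + 49 = -7596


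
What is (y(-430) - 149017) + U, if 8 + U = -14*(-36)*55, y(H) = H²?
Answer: 63595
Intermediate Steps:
U = 27712 (U = -8 - 14*(-36)*55 = -8 + 504*55 = -8 + 27720 = 27712)
(y(-430) - 149017) + U = ((-430)² - 149017) + 27712 = (184900 - 149017) + 27712 = 35883 + 27712 = 63595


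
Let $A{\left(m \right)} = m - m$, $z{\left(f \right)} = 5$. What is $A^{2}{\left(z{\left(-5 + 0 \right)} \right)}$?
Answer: $0$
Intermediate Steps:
$A{\left(m \right)} = 0$
$A^{2}{\left(z{\left(-5 + 0 \right)} \right)} = 0^{2} = 0$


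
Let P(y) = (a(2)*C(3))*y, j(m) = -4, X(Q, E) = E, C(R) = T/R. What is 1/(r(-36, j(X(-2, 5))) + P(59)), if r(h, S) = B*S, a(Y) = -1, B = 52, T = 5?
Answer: -3/919 ≈ -0.0032644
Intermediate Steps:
C(R) = 5/R
P(y) = -5*y/3 (P(y) = (-5/3)*y = (-1*5/3)*y = -5*y/3)
r(h, S) = 52*S
1/(r(-36, j(X(-2, 5))) + P(59)) = 1/(52*(-4) - 5/3*59) = 1/(-208 - 295/3) = 1/(-919/3) = -3/919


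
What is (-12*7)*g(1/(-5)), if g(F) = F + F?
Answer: 168/5 ≈ 33.600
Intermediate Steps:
g(F) = 2*F
(-12*7)*g(1/(-5)) = (-12*7)*(2/(-5)) = -168*(-1)/5 = -84*(-⅖) = 168/5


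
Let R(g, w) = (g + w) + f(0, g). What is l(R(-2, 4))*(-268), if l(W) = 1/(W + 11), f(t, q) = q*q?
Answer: -268/17 ≈ -15.765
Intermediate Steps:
f(t, q) = q**2
R(g, w) = g + w + g**2 (R(g, w) = (g + w) + g**2 = g + w + g**2)
l(W) = 1/(11 + W)
l(R(-2, 4))*(-268) = -268/(11 + (-2 + 4 + (-2)**2)) = -268/(11 + (-2 + 4 + 4)) = -268/(11 + 6) = -268/17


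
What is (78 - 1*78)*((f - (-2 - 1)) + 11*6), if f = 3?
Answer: 0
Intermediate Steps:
(78 - 1*78)*((f - (-2 - 1)) + 11*6) = (78 - 1*78)*((3 - (-2 - 1)) + 11*6) = (78 - 78)*((3 - 1*(-3)) + 66) = 0*((3 + 3) + 66) = 0*(6 + 66) = 0*72 = 0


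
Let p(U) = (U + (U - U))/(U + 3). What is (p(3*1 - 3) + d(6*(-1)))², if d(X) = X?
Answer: 36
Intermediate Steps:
p(U) = U/(3 + U) (p(U) = (U + 0)/(3 + U) = U/(3 + U))
(p(3*1 - 3) + d(6*(-1)))² = ((3*1 - 3)/(3 + (3*1 - 3)) + 6*(-1))² = ((3 - 3)/(3 + (3 - 3)) - 6)² = (0/(3 + 0) - 6)² = (0/3 - 6)² = (0*(⅓) - 6)² = (0 - 6)² = (-6)² = 36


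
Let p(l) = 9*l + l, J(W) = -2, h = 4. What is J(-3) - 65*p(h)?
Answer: -2602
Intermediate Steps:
p(l) = 10*l
J(-3) - 65*p(h) = -2 - 650*4 = -2 - 65*40 = -2 - 2600 = -2602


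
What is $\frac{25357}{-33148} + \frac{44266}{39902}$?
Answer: $\frac{227767177}{661335748} \approx 0.3444$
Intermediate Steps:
$\frac{25357}{-33148} + \frac{44266}{39902} = 25357 \left(- \frac{1}{33148}\right) + 44266 \cdot \frac{1}{39902} = - \frac{25357}{33148} + \frac{22133}{19951} = \frac{227767177}{661335748}$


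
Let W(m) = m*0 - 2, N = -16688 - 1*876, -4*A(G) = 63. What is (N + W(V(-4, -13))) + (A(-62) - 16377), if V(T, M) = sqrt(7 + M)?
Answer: -135835/4 ≈ -33959.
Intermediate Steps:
A(G) = -63/4 (A(G) = -1/4*63 = -63/4)
N = -17564 (N = -16688 - 876 = -17564)
W(m) = -2 (W(m) = 0 - 2 = -2)
(N + W(V(-4, -13))) + (A(-62) - 16377) = (-17564 - 2) + (-63/4 - 16377) = -17566 - 65571/4 = -135835/4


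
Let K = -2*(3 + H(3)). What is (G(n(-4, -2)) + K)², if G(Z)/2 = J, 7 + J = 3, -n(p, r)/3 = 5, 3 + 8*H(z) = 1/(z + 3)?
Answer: 101761/576 ≈ 176.67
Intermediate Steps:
H(z) = -3/8 + 1/(8*(3 + z)) (H(z) = -3/8 + 1/(8*(z + 3)) = -3/8 + 1/(8*(3 + z)))
K = -127/24 (K = -2*(3 + (-8 - 3*3)/(8*(3 + 3))) = -2*(3 + (⅛)*(-8 - 9)/6) = -2*(3 + (⅛)*(⅙)*(-17)) = -2*(3 - 17/48) = -2*127/48 = -127/24 ≈ -5.2917)
n(p, r) = -15 (n(p, r) = -3*5 = -15)
J = -4 (J = -7 + 3 = -4)
G(Z) = -8 (G(Z) = 2*(-4) = -8)
(G(n(-4, -2)) + K)² = (-8 - 127/24)² = (-319/24)² = 101761/576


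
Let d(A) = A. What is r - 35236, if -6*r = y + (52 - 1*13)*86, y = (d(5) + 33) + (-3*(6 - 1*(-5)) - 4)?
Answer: -214771/6 ≈ -35795.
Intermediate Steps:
y = 1 (y = (5 + 33) + (-3*(6 - 1*(-5)) - 4) = 38 + (-3*(6 + 5) - 4) = 38 + (-3*11 - 4) = 38 + (-33 - 4) = 38 - 37 = 1)
r = -3355/6 (r = -(1 + (52 - 1*13)*86)/6 = -(1 + (52 - 13)*86)/6 = -(1 + 39*86)/6 = -(1 + 3354)/6 = -1/6*3355 = -3355/6 ≈ -559.17)
r - 35236 = -3355/6 - 35236 = -214771/6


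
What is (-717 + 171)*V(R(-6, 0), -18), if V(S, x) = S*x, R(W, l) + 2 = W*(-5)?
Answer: 275184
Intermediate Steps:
R(W, l) = -2 - 5*W (R(W, l) = -2 + W*(-5) = -2 - 5*W)
(-717 + 171)*V(R(-6, 0), -18) = (-717 + 171)*((-2 - 5*(-6))*(-18)) = -546*(-2 + 30)*(-18) = -15288*(-18) = -546*(-504) = 275184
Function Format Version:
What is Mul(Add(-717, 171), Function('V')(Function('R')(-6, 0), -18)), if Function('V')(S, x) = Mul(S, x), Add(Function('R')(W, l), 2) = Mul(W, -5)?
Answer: 275184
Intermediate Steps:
Function('R')(W, l) = Add(-2, Mul(-5, W)) (Function('R')(W, l) = Add(-2, Mul(W, -5)) = Add(-2, Mul(-5, W)))
Mul(Add(-717, 171), Function('V')(Function('R')(-6, 0), -18)) = Mul(Add(-717, 171), Mul(Add(-2, Mul(-5, -6)), -18)) = Mul(-546, Mul(Add(-2, 30), -18)) = Mul(-546, Mul(28, -18)) = Mul(-546, -504) = 275184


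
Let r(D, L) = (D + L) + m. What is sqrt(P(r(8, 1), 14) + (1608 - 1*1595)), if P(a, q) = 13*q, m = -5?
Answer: sqrt(195) ≈ 13.964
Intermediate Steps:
r(D, L) = -5 + D + L (r(D, L) = (D + L) - 5 = -5 + D + L)
sqrt(P(r(8, 1), 14) + (1608 - 1*1595)) = sqrt(13*14 + (1608 - 1*1595)) = sqrt(182 + (1608 - 1595)) = sqrt(182 + 13) = sqrt(195)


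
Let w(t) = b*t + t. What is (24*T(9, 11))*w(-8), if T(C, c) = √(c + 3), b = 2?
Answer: -576*√14 ≈ -2155.2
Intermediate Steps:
T(C, c) = √(3 + c)
w(t) = 3*t (w(t) = 2*t + t = 3*t)
(24*T(9, 11))*w(-8) = (24*√(3 + 11))*(3*(-8)) = (24*√14)*(-24) = -576*√14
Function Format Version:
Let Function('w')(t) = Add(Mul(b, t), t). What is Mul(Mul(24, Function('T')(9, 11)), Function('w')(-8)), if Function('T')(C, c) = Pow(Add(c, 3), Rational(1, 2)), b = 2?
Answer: Mul(-576, Pow(14, Rational(1, 2))) ≈ -2155.2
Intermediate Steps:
Function('T')(C, c) = Pow(Add(3, c), Rational(1, 2))
Function('w')(t) = Mul(3, t) (Function('w')(t) = Add(Mul(2, t), t) = Mul(3, t))
Mul(Mul(24, Function('T')(9, 11)), Function('w')(-8)) = Mul(Mul(24, Pow(Add(3, 11), Rational(1, 2))), Mul(3, -8)) = Mul(Mul(24, Pow(14, Rational(1, 2))), -24) = Mul(-576, Pow(14, Rational(1, 2)))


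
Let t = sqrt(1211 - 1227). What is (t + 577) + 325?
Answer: 902 + 4*I ≈ 902.0 + 4.0*I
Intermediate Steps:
t = 4*I (t = sqrt(-16) = 4*I ≈ 4.0*I)
(t + 577) + 325 = (4*I + 577) + 325 = (577 + 4*I) + 325 = 902 + 4*I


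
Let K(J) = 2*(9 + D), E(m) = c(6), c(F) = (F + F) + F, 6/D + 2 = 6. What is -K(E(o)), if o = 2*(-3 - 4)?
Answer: -21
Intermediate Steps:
D = 3/2 (D = 6/(-2 + 6) = 6/4 = 6*(1/4) = 3/2 ≈ 1.5000)
o = -14 (o = 2*(-7) = -14)
c(F) = 3*F (c(F) = 2*F + F = 3*F)
E(m) = 18 (E(m) = 3*6 = 18)
K(J) = 21 (K(J) = 2*(9 + 3/2) = 2*(21/2) = 21)
-K(E(o)) = -1*21 = -21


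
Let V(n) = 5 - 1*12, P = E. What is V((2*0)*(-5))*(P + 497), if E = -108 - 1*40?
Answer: -2443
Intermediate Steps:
E = -148 (E = -108 - 40 = -148)
P = -148
V(n) = -7 (V(n) = 5 - 12 = -7)
V((2*0)*(-5))*(P + 497) = -7*(-148 + 497) = -7*349 = -2443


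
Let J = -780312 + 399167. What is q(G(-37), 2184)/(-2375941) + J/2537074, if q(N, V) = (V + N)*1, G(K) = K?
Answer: -911025130323/6027938136634 ≈ -0.15113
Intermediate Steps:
q(N, V) = N + V (q(N, V) = (N + V)*1 = N + V)
J = -381145
q(G(-37), 2184)/(-2375941) + J/2537074 = (-37 + 2184)/(-2375941) - 381145/2537074 = 2147*(-1/2375941) - 381145*1/2537074 = -2147/2375941 - 381145/2537074 = -911025130323/6027938136634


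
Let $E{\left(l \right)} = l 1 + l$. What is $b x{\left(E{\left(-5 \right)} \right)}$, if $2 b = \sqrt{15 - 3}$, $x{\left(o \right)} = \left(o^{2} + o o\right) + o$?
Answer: $190 \sqrt{3} \approx 329.09$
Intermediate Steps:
$E{\left(l \right)} = 2 l$ ($E{\left(l \right)} = l + l = 2 l$)
$x{\left(o \right)} = o + 2 o^{2}$ ($x{\left(o \right)} = \left(o^{2} + o^{2}\right) + o = 2 o^{2} + o = o + 2 o^{2}$)
$b = \sqrt{3}$ ($b = \frac{\sqrt{15 - 3}}{2} = \frac{\sqrt{12}}{2} = \frac{2 \sqrt{3}}{2} = \sqrt{3} \approx 1.732$)
$b x{\left(E{\left(-5 \right)} \right)} = \sqrt{3} \cdot 2 \left(-5\right) \left(1 + 2 \cdot 2 \left(-5\right)\right) = \sqrt{3} \left(- 10 \left(1 + 2 \left(-10\right)\right)\right) = \sqrt{3} \left(- 10 \left(1 - 20\right)\right) = \sqrt{3} \left(\left(-10\right) \left(-19\right)\right) = \sqrt{3} \cdot 190 = 190 \sqrt{3}$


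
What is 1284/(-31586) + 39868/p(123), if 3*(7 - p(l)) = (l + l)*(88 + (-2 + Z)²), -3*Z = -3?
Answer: -634316146/115146763 ≈ -5.5088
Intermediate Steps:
Z = 1 (Z = -⅓*(-3) = 1)
p(l) = 7 - 178*l/3 (p(l) = 7 - (l + l)*(88 + (-2 + 1)²)/3 = 7 - 2*l*(88 + (-1)²)/3 = 7 - 2*l*(88 + 1)/3 = 7 - 2*l*89/3 = 7 - 178*l/3)
1284/(-31586) + 39868/p(123) = 1284/(-31586) + 39868/(7 - 178/3*123) = 1284*(-1/31586) + 39868/(7 - 7298) = -642/15793 + 39868/(-7291) = -642/15793 + 39868*(-1/7291) = -642/15793 - 39868/7291 = -634316146/115146763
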